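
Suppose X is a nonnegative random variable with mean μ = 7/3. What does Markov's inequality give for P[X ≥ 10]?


μ = E[X] = 7/3, a = 10.
Markov: P[X ≥ 10] ≤ μ/a = (7/3)/10 = 7/30.
Numerically: ≈ 0.2333.
(Since a = 10 > μ = 2.3333, the bound 7/30 is < 1 and informative.)

P[X ≥ 10] ≤ 7/30 ≈ 0.2333.


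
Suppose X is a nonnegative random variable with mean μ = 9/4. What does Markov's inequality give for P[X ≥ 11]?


μ = E[X] = 9/4, a = 11.
Markov: P[X ≥ 11] ≤ μ/a = (9/4)/11 = 9/44.
Numerically: ≈ 0.20455.
(Since a = 11 > μ = 2.25000, the bound 9/44 is < 1 and informative.)

P[X ≥ 11] ≤ 9/44 ≈ 0.20455.


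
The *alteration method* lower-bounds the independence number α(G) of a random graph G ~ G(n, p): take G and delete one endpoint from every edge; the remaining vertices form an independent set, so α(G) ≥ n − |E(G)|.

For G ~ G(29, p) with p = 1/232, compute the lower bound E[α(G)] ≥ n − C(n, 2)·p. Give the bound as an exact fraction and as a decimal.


E[|E(G)|] = C(29, 2)·p = 406 · (1/232) = 7/4.
E[α(G)] ≥ n − E[|E(G)|] = 29 − 7/4 = 109/4.
Numerically: ≈ 27.250000.
(This is only a lower bound; the true E[α(G)] may be larger.)

E[α(G)] ≥ 109/4 ≈ 27.250000.


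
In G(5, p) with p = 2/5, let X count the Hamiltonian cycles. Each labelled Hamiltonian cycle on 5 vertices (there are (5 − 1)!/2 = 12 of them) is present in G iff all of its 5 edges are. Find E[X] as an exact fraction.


K_5 has (5 − 1)!/2 = 12 labelled Hamiltonian cycles.
For each such Hamiltonian cycle H, let X_H = 1 if all 5 edges of H are present in G. Then P[X_H = 1] = p^{5} = (2/5)^{5} = 32/3125.
Summing the indicators: E[X] = Σ_H E[X_H] = 12 · p^{5} = 12 · 32/3125 = 384/3125.
Numerically: E[X] ≈ 0.123.

E[X] = 12 · (2/5)^{5} = 384/3125 ≈ 0.123.


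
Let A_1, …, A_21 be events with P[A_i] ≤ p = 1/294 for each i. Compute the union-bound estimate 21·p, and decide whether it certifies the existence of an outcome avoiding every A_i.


Union bound: P[∪_{i=1}^{21} A_i] ≤ Σ_i P[A_i] ≤ 21·p = 21·(1/294) = 1/14.
Numerically: 1/14 ≈ 0.07143.
Is 1/14 < 1? YES.
Since P[∪ A_i] ≤ 1/14 < 1, the complement has P[∩ A_i^c] ≥ 1 − 1/14 = 13/14 > 0, so some outcome avoids every A_i.

21·p = 1/14 ≈ 0.07143; existence CERTIFIED by the union bound.


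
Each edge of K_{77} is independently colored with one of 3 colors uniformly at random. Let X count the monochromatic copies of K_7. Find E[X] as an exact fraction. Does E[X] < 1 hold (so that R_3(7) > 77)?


E[X] = C(77, 7) · 3^{1 − 21} = 2404808340 · 3^{−20} = 2404808340/3486784401.
As a reduced fraction: E[X] = 801602780/1162261467 ≈ 0.689692.
Is E[X] < 1? YES.
Since E[X] < 1, there exists a 3-coloring of K_{77} with no monochromatic K_7; hence R_3(7) > 77.

E[X] = 801602780/1162261467 ≈ 0.689692; E[X] < 1, so R_3(7) > 77.


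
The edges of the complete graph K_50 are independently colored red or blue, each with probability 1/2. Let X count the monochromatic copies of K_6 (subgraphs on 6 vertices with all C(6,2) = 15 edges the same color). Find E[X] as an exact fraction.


Let X = Σ_S X_S over the C(50, 6) = 15890700 subsets S of size 6, where X_S = 1 if the K_6 on S is monochromatic.
For a fixed S, the K_6 on S has C(6, 2) = 15 edges. P[all 15 edges red] = (1/2)^15, and likewise for blue, so P[monochromatic] = 2·(1/2)^15 = 2^{1 − 15} = 1/16384.
Summing: E[X] = C(50, 6) · 2^{1 − 15} = 15890700 · 1/16384 = 3972675/4096.
Numerically: E[X] ≈ 969.891357.

E[X] = C(50,6)·2^(1−C(6,2)) = 3972675/4096 ≈ 969.891357.


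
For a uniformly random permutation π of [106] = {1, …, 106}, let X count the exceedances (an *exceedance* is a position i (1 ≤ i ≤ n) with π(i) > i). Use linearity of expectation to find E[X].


Write X = Σ_{i=1}^{106} X_i, where X_i = 1_{π(i) > i}.
For each fixed i, π(i) is uniform over {1, …, 106} (marginal of a uniform permutation), so P[π(i) > i] = (n − i)/n. Summing: Σ_{i=1}^{106} (n − i)/n = (0 + 1 + … + 105)/106 = 106(106 − 1)/(2·106) = (106 − 1)/2.
Hence E[X] = Σ_{i=1}^{106} (106 − i)/106 = 105/2 ≈ 52.500000.

E[X] = 105/2 = 52.500000.


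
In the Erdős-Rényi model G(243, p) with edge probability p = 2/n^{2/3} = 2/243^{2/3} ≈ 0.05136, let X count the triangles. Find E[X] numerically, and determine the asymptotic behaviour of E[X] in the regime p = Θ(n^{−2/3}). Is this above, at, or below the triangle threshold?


Number of potential triangles: C(243, 3) = 2362041.
Each occurs with probability p³ ≈ (0.05136)³ ≈ 1.3548070e-04.
By linearity: E[X] = C(243, 3)·p³ ≈ 2362041 · 1.3548070e-04 ≈ 320.01097.
Since α = 2/3 < 1, p = c/n^{2/3} ≫ 1/n is above the triangle threshold p ~ 1/n. Asymptotically E[X] ~ (c³/6)·n^{3(1−α)} = (2³/6)·n^{1} → ∞; triangles are abundant w.h.p.

E[X] ≈ 320.01097; in regime p = Θ(1/n^{2/3}) E[X] diverges (above the triangle threshold p ~ 1/n).


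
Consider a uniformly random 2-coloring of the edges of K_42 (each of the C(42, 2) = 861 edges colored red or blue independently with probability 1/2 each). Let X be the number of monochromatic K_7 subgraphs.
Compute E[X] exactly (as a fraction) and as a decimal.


Let X = Σ_S X_S over the C(42, 7) = 26978328 subsets S of size 7, where X_S = 1 if the K_7 on S is monochromatic.
For a fixed S, the K_7 on S has C(7, 2) = 21 edges. P[all 21 edges red] = (1/2)^21, and likewise for blue, so P[monochromatic] = 2·(1/2)^21 = 2^{1 − 21} = 1/1048576.
Summing: E[X] = C(42, 7) · 2^{1 − 21} = 26978328 · 1/1048576 = 3372291/131072.
Numerically: E[X] ≈ 25.729.

E[X] = C(42,7)·2^(1−C(7,2)) = 3372291/131072 ≈ 25.729.


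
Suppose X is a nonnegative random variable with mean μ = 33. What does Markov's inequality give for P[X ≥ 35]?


μ = E[X] = 33, a = 35.
Markov: P[X ≥ 35] ≤ μ/a = (33)/35 = 33/35.
Numerically: ≈ 0.942857.
(Since a = 35 > μ = 33.000000, the bound 33/35 is < 1 and informative.)

P[X ≥ 35] ≤ 33/35 ≈ 0.942857.


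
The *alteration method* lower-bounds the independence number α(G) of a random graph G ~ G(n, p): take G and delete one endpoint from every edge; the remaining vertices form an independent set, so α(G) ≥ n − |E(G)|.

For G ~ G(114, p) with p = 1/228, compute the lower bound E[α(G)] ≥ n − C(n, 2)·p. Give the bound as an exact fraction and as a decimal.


E[|E(G)|] = C(114, 2)·p = 6441 · (1/228) = 113/4.
E[α(G)] ≥ n − E[|E(G)|] = 114 − 113/4 = 343/4.
Numerically: ≈ 85.75000.
(This is only a lower bound; the true E[α(G)] may be larger.)

E[α(G)] ≥ 343/4 ≈ 85.75000.


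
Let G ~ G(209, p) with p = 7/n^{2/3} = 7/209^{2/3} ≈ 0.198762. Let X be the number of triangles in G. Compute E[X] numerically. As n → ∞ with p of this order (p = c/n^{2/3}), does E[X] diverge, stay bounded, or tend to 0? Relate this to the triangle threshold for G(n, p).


Number of potential triangles: C(209, 3) = 1499784.
Each occurs with probability p³ ≈ (0.198762)³ ≈ 7.85238433e-03.
By linearity: E[X] = C(209, 3)·p³ ≈ 1499784 · 7.85238433e-03 ≈ 11776.880383.
Since α = 2/3 < 1, p = c/n^{2/3} ≫ 1/n is above the triangle threshold p ~ 1/n. Asymptotically E[X] ~ (c³/6)·n^{3(1−α)} = (7³/6)·n^{1} → ∞; triangles are abundant w.h.p.

E[X] ≈ 11776.880383; in regime p = Θ(1/n^{2/3}) E[X] diverges (above the triangle threshold p ~ 1/n).


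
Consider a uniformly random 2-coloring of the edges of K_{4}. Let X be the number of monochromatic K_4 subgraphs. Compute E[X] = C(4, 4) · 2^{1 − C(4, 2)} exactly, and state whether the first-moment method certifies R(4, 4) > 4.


E[X] = C(4, 4) · 2^{1 − 6} = 1 · 2^{−5} = 1/32.
As a reduced fraction: E[X] = 1/32 ≈ 0.0312.
Is E[X] < 1? YES.
Since E[X] < 1, there exists a 2-coloring of K_{4} with no monochromatic K_4; hence R(4, 4) > 4.

E[X] = 1/32 ≈ 0.0312; E[X] < 1, so R(4, 4) > 4.


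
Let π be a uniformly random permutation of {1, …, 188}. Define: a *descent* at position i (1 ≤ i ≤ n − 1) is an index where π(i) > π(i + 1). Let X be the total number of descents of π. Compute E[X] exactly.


Write X = Σ X_I over i = 1, …, 187, with X_I the indicator of one descent.
There are 187 indicators.
For each fixed i, the pair (π(i), π(i+1)) is a uniformly random ordered pair of distinct values from {1, …, 188}; by symmetry P[π(i) > π(i+1)] = 1/2.
By linearity: E[X] = 187 · (1/2) = (188 − 1) · (1/2) = 187/2 ≈ 93.500000.

E[X] = 187/2 = 93.500000.


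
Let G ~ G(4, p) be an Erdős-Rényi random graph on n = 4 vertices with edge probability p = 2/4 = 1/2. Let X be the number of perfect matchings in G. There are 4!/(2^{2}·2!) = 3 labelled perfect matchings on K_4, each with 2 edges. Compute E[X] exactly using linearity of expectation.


K_4 has 4!/(2^{2}·2!) = 3 labelled perfect matchings.
For each such perfect matching H, let X_H = 1 if all 2 edges of H are present in G. Then P[X_H = 1] = p^{2} = (1/2)^{2} = 1/4.
By linearity of expectation: E[X] = Σ_H E[X_H] = 3 · p^{2} = 3 · 1/4 = 3/4.
Numerically: E[X] ≈ 0.75.

E[X] = 3 · (1/2)^{2} = 3/4 ≈ 0.75.


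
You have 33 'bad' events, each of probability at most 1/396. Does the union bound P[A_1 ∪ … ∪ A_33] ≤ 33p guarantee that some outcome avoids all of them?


Union bound: P[∪_{i=1}^{33} A_i] ≤ Σ_i P[A_i] ≤ 33·p = 33·(1/396) = 1/12.
Numerically: 1/12 ≈ 0.083333.
Is 1/12 < 1? YES.
Since P[∪ A_i] ≤ 1/12 < 1, the complement has P[∩ A_i^c] ≥ 1 − 1/12 = 11/12 > 0, so some outcome avoids every A_i.

33·p = 1/12 ≈ 0.083333; existence CERTIFIED by the union bound.


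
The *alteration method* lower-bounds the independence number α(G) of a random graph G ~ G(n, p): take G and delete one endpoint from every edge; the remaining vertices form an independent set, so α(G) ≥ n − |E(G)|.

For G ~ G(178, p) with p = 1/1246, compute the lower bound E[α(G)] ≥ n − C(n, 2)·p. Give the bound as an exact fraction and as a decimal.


E[|E(G)|] = C(178, 2)·p = 15753 · (1/1246) = 177/14.
E[α(G)] ≥ n − E[|E(G)|] = 178 − 177/14 = 2315/14.
Numerically: ≈ 165.357143.
(This is only a lower bound; the true E[α(G)] may be larger.)

E[α(G)] ≥ 2315/14 ≈ 165.357143.


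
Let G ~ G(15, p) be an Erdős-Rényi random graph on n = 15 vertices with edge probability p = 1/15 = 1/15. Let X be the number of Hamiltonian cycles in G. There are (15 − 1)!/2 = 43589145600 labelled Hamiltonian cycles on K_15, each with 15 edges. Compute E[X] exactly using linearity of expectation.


K_15 has (15 − 1)!/2 = 43589145600 labelled Hamiltonian cycles.
For each such Hamiltonian cycle H, let X_H = 1 if all 15 edges of H are present in G. Then P[X_H = 1] = p^{15} = (1/15)^{15} = 1/437893890380859375.
Summing the indicators: E[X] = Σ_H E[X_H] = 43589145600 · p^{15} = 43589145600 · 1/437893890380859375 = 7175168/72081298828125.
Numerically: E[X] ≈ 9.954e-08.

E[X] = 43589145600 · (1/15)^{15} = 7175168/72081298828125 ≈ 9.954e-08.


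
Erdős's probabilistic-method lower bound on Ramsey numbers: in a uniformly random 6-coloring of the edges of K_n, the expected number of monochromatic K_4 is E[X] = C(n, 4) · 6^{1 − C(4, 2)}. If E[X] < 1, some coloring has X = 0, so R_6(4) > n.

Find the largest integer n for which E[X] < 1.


We need C(n, 4) · 6^{1 − 6} < 1, i.e. C(n, 4) < 6^{6 − 1} = 7776.
Check values of n near the boundary:
  n = 21: C(21, 4) = 5985; 5985 < 7776? YES
  n = 22: C(22, 4) = 7315; 7315 < 7776? YES
  n = 23: C(23, 4) = 8855; 8855 < 7776? NO
  n = 24: C(24, 4) = 10626; 10626 < 7776? NO
The largest n with C(n, 4) < 7776 is n = 22 (where E[X] = 7315/7776 ≈ 0.9407). Hence R_6(4) > 22, i.e. R_6(4) ≥ 23.

Largest n = 22; hence R_6(4) > 22.


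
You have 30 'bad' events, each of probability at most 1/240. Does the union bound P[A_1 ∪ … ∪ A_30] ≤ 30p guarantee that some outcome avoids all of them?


Union bound: P[∪_{i=1}^{30} A_i] ≤ Σ_i P[A_i] ≤ 30·p = 30·(1/240) = 1/8.
Numerically: 1/8 ≈ 0.12500.
Is 1/8 < 1? YES.
Since P[∪ A_i] ≤ 1/8 < 1, the complement has P[∩ A_i^c] ≥ 1 − 1/8 = 7/8 > 0, so some outcome avoids every A_i.

30·p = 1/8 ≈ 0.12500; existence CERTIFIED by the union bound.


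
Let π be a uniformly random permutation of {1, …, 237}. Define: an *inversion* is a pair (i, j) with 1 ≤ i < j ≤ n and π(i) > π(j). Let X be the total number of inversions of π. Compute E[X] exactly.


Write X = Σ X_I over the C(237, 2) = 27966 pairs i < j, with X_I the indicator of one inversion.
There are 27966 indicators.
For each fixed pair i < j, the values π(i) and π(j) are two distinct elements of {1, …, 237} in uniformly random order; by symmetry P[π(i) > π(j)] = 1/2.
By linearity: E[X] = 27966 · (1/2) = C(237, 2) · (1/2) = 27966/2 = 13983 ≈ 13983.000.

E[X] = 13983 = 13983.000.


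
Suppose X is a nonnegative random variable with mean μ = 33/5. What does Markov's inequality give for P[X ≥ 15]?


μ = E[X] = 33/5, a = 15.
Markov: P[X ≥ 15] ≤ μ/a = (33/5)/15 = 11/25.
Numerically: ≈ 0.44000.
(Since a = 15 > μ = 6.60000, the bound 11/25 is < 1 and informative.)

P[X ≥ 15] ≤ 11/25 ≈ 0.44000.


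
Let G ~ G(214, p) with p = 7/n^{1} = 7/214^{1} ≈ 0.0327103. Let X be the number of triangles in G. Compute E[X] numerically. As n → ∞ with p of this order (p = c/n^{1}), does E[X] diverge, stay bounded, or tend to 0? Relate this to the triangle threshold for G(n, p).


Number of potential triangles: C(214, 3) = 1610564.
Each occurs with probability p³ ≈ (0.0327103)³ ≈ 3.49987715e-05.
By linearity: E[X] = C(214, 3)·p³ ≈ 1610564 · 3.49987715e-05 ≈ 56.367761.
Here α = 1, so p = 7/n is exactly at the triangle threshold p ~ 1/n. Asymptotically E[X] → c³/6 = 7³/6 = 343/6 ≈ 57.166667, a bounded constant. In this regime the triangle count is asymptotically Poisson(c³/6).

E[X] ≈ 56.367761; in regime p = Θ(1/n^{1}) E[X] stays bounded (at the triangle threshold p ~ 1/n).


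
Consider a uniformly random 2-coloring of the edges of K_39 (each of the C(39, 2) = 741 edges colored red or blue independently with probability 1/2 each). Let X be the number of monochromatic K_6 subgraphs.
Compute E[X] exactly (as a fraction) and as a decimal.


Let X = Σ_S X_S over the C(39, 6) = 3262623 subsets S of size 6, where X_S = 1 if the K_6 on S is monochromatic.
For a fixed S, the K_6 on S has C(6, 2) = 15 edges. P[all 15 edges red] = (1/2)^15, and likewise for blue, so P[monochromatic] = 2·(1/2)^15 = 2^{1 − 15} = 1/16384.
By linearity of expectation: E[X] = C(39, 6) · 2^{1 − 15} = 3262623 · 1/16384 = 3262623/16384.
Numerically: E[X] ≈ 199.135.

E[X] = C(39,6)·2^(1−C(6,2)) = 3262623/16384 ≈ 199.135.


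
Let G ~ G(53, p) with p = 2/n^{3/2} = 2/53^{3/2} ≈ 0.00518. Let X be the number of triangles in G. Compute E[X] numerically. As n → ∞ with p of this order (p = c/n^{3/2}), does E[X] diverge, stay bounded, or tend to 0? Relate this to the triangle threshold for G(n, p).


Number of potential triangles: C(53, 3) = 23426.
Each occurs with probability p³ ≈ (0.00518)³ ≈ 1.39267e-07.
By linearity: E[X] = C(53, 3)·p³ ≈ 23426 · 1.39267e-07 ≈ 0.003.
Since α = 3/2 > 1, p = c/n^{3/2} = o(1/n) is below the triangle threshold p ~ 1/n. Asymptotically E[X] ~ (c³/6)·n^{3(1−α)} = (2³/6)·n^{-1.5} → 0, so by Markov's inequality G has no triangles w.h.p.

E[X] ≈ 0.003; in regime p = Θ(1/n^{3/2}) E[X] tends to 0 (below the triangle threshold p ~ 1/n).


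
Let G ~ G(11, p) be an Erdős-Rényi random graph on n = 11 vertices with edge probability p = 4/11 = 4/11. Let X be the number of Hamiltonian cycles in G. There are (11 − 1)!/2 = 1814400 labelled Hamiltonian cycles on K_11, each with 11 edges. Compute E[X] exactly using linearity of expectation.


K_11 has (11 − 1)!/2 = 1814400 labelled Hamiltonian cycles.
For each such Hamiltonian cycle H, let X_H = 1 if all 11 edges of H are present in G. Then P[X_H = 1] = p^{11} = (4/11)^{11} = 4194304/285311670611.
Summing the indicators: E[X] = Σ_H E[X_H] = 1814400 · p^{11} = 1814400 · 4194304/285311670611 = 7610145177600/285311670611.
Numerically: E[X] ≈ 26.7.

E[X] = 1814400 · (4/11)^{11} = 7610145177600/285311670611 ≈ 26.7.


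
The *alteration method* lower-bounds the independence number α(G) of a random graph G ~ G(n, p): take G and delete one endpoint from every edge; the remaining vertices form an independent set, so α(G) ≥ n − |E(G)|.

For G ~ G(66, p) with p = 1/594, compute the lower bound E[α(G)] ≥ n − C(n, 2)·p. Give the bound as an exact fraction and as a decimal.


E[|E(G)|] = C(66, 2)·p = 2145 · (1/594) = 65/18.
E[α(G)] ≥ n − E[|E(G)|] = 66 − 65/18 = 1123/18.
Numerically: ≈ 62.3889.
(This is only a lower bound; the true E[α(G)] may be larger.)

E[α(G)] ≥ 1123/18 ≈ 62.3889.


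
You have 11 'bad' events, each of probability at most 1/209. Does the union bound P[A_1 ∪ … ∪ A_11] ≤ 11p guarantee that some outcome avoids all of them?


Union bound: P[∪_{i=1}^{11} A_i] ≤ Σ_i P[A_i] ≤ 11·p = 11·(1/209) = 1/19.
Numerically: 1/19 ≈ 0.05263.
Is 1/19 < 1? YES.
Since P[∪ A_i] ≤ 1/19 < 1, the complement has P[∩ A_i^c] ≥ 1 − 1/19 = 18/19 > 0, so some outcome avoids every A_i.

11·p = 1/19 ≈ 0.05263; existence CERTIFIED by the union bound.


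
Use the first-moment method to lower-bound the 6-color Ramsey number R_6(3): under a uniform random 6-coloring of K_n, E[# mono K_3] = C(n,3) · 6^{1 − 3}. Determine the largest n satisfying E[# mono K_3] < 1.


We need C(n, 3) · 6^{1 − 3} < 1, i.e. C(n, 3) < 6^{3 − 1} = 36.
Check values of n near the boundary:
  n = 3: C(3, 3) = 1; 1 < 36? YES
  n = 4: C(4, 3) = 4; 4 < 36? YES
  n = 5: C(5, 3) = 10; 10 < 36? YES
  n = 6: C(6, 3) = 20; 20 < 36? YES
  n = 7: C(7, 3) = 35; 35 < 36? YES
  n = 8: C(8, 3) = 56; 56 < 36? NO
The largest n with C(n, 3) < 36 is n = 7 (where E[X] = 35/36 ≈ 0.972). Hence R_6(3) > 7, i.e. R_6(3) ≥ 8.

Largest n = 7; hence R_6(3) > 7.


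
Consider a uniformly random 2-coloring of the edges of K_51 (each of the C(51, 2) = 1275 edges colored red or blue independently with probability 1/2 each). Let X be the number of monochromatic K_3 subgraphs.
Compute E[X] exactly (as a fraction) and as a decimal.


Let X = Σ_S X_S over the C(51, 3) = 20825 subsets S of size 3, where X_S = 1 if the K_3 on S is monochromatic.
For a fixed S, the K_3 on S has C(3, 2) = 3 edges. P[all 3 edges red] = (1/2)^3, and likewise for blue, so P[monochromatic] = 2·(1/2)^3 = 2^{1 − 3} = 1/4.
By linearity of expectation: E[X] = C(51, 3) · 2^{1 − 3} = 20825 · 1/4 = 20825/4.
Numerically: E[X] ≈ 5206.2500.

E[X] = C(51,3)·2^(1−C(3,2)) = 20825/4 ≈ 5206.2500.


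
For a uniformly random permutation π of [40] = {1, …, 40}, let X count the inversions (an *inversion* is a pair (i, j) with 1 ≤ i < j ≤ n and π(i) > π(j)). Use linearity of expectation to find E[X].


Write X = Σ X_I over the C(40, 2) = 780 pairs i < j, with X_I the indicator of one inversion.
There are 780 indicators.
For each fixed pair i < j, the values π(i) and π(j) are two distinct elements of {1, …, 40} in uniformly random order; by symmetry P[π(i) > π(j)] = 1/2.
By linearity: E[X] = 780 · (1/2) = C(40, 2) · (1/2) = 780/2 = 390 ≈ 390.000.

E[X] = 390 = 390.000.


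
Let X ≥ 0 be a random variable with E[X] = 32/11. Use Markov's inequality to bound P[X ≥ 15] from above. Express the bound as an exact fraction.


μ = E[X] = 32/11, a = 15.
Markov: P[X ≥ 15] ≤ μ/a = (32/11)/15 = 32/165.
Numerically: ≈ 0.194.
(Since a = 15 > μ = 2.909, the bound 32/165 is < 1 and informative.)

P[X ≥ 15] ≤ 32/165 ≈ 0.194.


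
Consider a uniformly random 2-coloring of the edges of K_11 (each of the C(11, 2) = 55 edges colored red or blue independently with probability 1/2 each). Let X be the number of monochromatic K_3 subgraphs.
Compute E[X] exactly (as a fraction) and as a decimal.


Let X = Σ_S X_S over the C(11, 3) = 165 subsets S of size 3, where X_S = 1 if the K_3 on S is monochromatic.
For a fixed S, the K_3 on S has C(3, 2) = 3 edges. P[all 3 edges red] = (1/2)^3, and likewise for blue, so P[monochromatic] = 2·(1/2)^3 = 2^{1 − 3} = 1/4.
Summing: E[X] = C(11, 3) · 2^{1 − 3} = 165 · 1/4 = 165/4.
Numerically: E[X] ≈ 41.250.

E[X] = C(11,3)·2^(1−C(3,2)) = 165/4 ≈ 41.250.


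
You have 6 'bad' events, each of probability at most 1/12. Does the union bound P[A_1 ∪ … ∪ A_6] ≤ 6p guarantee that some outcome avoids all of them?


Union bound: P[∪_{i=1}^{6} A_i] ≤ Σ_i P[A_i] ≤ 6·p = 6·(1/12) = 1/2.
Numerically: 1/2 ≈ 0.5000000.
Is 1/2 < 1? YES.
Since P[∪ A_i] ≤ 1/2 < 1, the complement has P[∩ A_i^c] ≥ 1 − 1/2 = 1/2 > 0, so some outcome avoids every A_i.

6·p = 1/2 ≈ 0.5000000; existence CERTIFIED by the union bound.


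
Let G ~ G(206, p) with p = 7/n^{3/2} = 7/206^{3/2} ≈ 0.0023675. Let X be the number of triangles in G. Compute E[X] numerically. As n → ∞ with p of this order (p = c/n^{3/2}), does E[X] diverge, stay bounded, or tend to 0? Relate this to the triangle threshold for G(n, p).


Number of potential triangles: C(206, 3) = 1435820.
Each occurs with probability p³ ≈ (0.0023675)³ ≈ 1.3270633e-08.
By linearity: E[X] = C(206, 3)·p³ ≈ 1435820 · 1.3270633e-08 ≈ 0.01905.
Since α = 3/2 > 1, p = c/n^{3/2} = o(1/n) is below the triangle threshold p ~ 1/n. Asymptotically E[X] ~ (c³/6)·n^{3(1−α)} = (7³/6)·n^{-1.5} → 0, so by Markov's inequality G has no triangles w.h.p.

E[X] ≈ 0.01905; in regime p = Θ(1/n^{3/2}) E[X] tends to 0 (below the triangle threshold p ~ 1/n).


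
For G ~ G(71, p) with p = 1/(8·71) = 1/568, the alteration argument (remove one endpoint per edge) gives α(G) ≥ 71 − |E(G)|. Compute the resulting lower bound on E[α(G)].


E[|E(G)|] = C(71, 2)·p = 2485 · (1/568) = 35/8.
E[α(G)] ≥ n − E[|E(G)|] = 71 − 35/8 = 533/8.
Numerically: ≈ 66.6250.
(This is only a lower bound; the true E[α(G)] may be larger.)

E[α(G)] ≥ 533/8 ≈ 66.6250.


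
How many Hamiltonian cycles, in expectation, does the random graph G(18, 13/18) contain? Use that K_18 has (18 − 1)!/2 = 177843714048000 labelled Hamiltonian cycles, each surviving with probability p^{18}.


K_18 has (18 − 1)!/2 = 177843714048000 labelled Hamiltonian cycles.
For each such Hamiltonian cycle H, let X_H = 1 if all 18 edges of H are present in G. Then P[X_H = 1] = p^{18} = (13/18)^{18} = 112455406951957393129/39346408075296537575424.
By linearity of expectation: E[X] = Σ_H E[X_H] = 177843714048000 · p^{18} = 177843714048000 · 112455406951957393129/39346408075296537575424 = 1674446952588776589016668875/3294258113514384.
Numerically: E[X] ≈ 5.0829e+11.

E[X] = 177843714048000 · (13/18)^{18} = 1674446952588776589016668875/3294258113514384 ≈ 5.0829e+11.


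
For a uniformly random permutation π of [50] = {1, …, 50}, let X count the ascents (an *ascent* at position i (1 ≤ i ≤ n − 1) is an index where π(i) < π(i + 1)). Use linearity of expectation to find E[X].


Write X = Σ X_I over i = 1, …, 49, with X_I the indicator of one ascent.
There are 49 indicators.
For each fixed i, the pair (π(i), π(i+1)) is a uniformly random ordered pair of distinct values from {1, …, 50}; by symmetry P[π(i) < π(i+1)] = 1/2.
By linearity: E[X] = 49 · (1/2) = (50 − 1) · (1/2) = 49/2 ≈ 24.500000.

E[X] = 49/2 = 24.500000.


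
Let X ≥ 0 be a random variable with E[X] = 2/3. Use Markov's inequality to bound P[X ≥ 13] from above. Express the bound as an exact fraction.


μ = E[X] = 2/3, a = 13.
Markov: P[X ≥ 13] ≤ μ/a = (2/3)/13 = 2/39.
Numerically: ≈ 0.051.
(Since a = 13 > μ = 0.667, the bound 2/39 is < 1 and informative.)

P[X ≥ 13] ≤ 2/39 ≈ 0.051.


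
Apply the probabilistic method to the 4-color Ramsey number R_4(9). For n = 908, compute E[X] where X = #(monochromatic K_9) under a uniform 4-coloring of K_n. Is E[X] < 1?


E[X] = C(908, 9) · 4^{1 − 36} = 1111058428637338083100 · 4^{−35} = 1111058428637338083100/1180591620717411303424.
As a reduced fraction: E[X] = 277764607159334520775/295147905179352825856 ≈ 0.9411.
Is E[X] < 1? YES.
Since E[X] < 1, there exists a 4-coloring of K_{908} with no monochromatic K_9; hence R_4(9) > 908.

E[X] = 277764607159334520775/295147905179352825856 ≈ 0.9411; E[X] < 1, so R_4(9) > 908.


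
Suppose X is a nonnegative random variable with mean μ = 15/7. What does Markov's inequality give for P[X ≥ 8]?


μ = E[X] = 15/7, a = 8.
Markov: P[X ≥ 8] ≤ μ/a = (15/7)/8 = 15/56.
Numerically: ≈ 0.268.
(Since a = 8 > μ = 2.143, the bound 15/56 is < 1 and informative.)

P[X ≥ 8] ≤ 15/56 ≈ 0.268.


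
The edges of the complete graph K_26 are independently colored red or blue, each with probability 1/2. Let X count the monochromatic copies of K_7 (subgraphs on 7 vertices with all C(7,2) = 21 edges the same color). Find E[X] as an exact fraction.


Let X = Σ_S X_S over the C(26, 7) = 657800 subsets S of size 7, where X_S = 1 if the K_7 on S is monochromatic.
For a fixed S, the K_7 on S has C(7, 2) = 21 edges. P[all 21 edges red] = (1/2)^21, and likewise for blue, so P[monochromatic] = 2·(1/2)^21 = 2^{1 − 21} = 1/1048576.
By linearity of expectation: E[X] = C(26, 7) · 2^{1 − 21} = 657800 · 1/1048576 = 82225/131072.
Numerically: E[X] ≈ 0.627.

E[X] = C(26,7)·2^(1−C(7,2)) = 82225/131072 ≈ 0.627.


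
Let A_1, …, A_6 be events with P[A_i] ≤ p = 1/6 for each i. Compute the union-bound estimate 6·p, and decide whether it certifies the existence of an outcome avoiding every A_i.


Union bound: P[∪_{i=1}^{6} A_i] ≤ Σ_i P[A_i] ≤ 6·p = 6·(1/6) = 1.
Numerically: 1 ≈ 1.00000.
Is 1 < 1? NO.
Since the bound 1 is ≥ 1, the union bound is uninformative here; it does NOT by itself certify existence.

6·p = 1 ≈ 1.00000; existence NOT certified by the union bound.


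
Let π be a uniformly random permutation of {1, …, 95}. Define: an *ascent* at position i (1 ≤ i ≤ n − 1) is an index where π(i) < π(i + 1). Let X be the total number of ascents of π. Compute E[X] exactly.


Write X = Σ X_I over i = 1, …, 94, with X_I the indicator of one ascent.
There are 94 indicators.
For each fixed i, the pair (π(i), π(i+1)) is a uniformly random ordered pair of distinct values from {1, …, 95}; by symmetry P[π(i) < π(i+1)] = 1/2.
By linearity: E[X] = 94 · (1/2) = (95 − 1) · (1/2) = 47 ≈ 47.0000.

E[X] = 47 = 47.0000.


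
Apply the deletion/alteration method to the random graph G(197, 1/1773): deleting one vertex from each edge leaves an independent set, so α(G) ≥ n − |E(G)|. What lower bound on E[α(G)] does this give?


E[|E(G)|] = C(197, 2)·p = 19306 · (1/1773) = 98/9.
E[α(G)] ≥ n − E[|E(G)|] = 197 − 98/9 = 1675/9.
Numerically: ≈ 186.111.
(This is only a lower bound; the true E[α(G)] may be larger.)

E[α(G)] ≥ 1675/9 ≈ 186.111.


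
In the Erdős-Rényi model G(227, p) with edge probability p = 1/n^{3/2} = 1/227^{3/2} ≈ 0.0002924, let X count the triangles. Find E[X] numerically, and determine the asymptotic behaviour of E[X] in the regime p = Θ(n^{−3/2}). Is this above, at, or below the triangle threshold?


Number of potential triangles: C(227, 3) = 1923825.
Each occurs with probability p³ ≈ (0.0002924)³ ≈ 2.499676e-11.
By linearity: E[X] = C(227, 3)·p³ ≈ 1923825 · 2.499676e-11 ≈ 0.0000.
Since α = 3/2 > 1, p = c/n^{3/2} = o(1/n) is below the triangle threshold p ~ 1/n. Asymptotically E[X] ~ (c³/6)·n^{3(1−α)} = (1³/6)·n^{-1.5} → 0, so by Markov's inequality G has no triangles w.h.p.

E[X] ≈ 0.0000; in regime p = Θ(1/n^{3/2}) E[X] tends to 0 (below the triangle threshold p ~ 1/n).


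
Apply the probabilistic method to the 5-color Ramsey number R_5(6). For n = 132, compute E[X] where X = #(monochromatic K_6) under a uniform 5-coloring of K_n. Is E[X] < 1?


E[X] = C(132, 6) · 5^{1 − 15} = 6547258432 · 5^{−14} = 6547258432/6103515625.
As a reduced fraction: E[X] = 6547258432/6103515625 ≈ 1.073.
Is E[X] < 1? NO.
Since E[X] ≥ 1, the first-moment bound is inconclusive at n = 132; it does NOT by itself certify R_5(6) > 132.

E[X] = 6547258432/6103515625 ≈ 1.073; E[X] ≥ 1; first-moment method inconclusive here.


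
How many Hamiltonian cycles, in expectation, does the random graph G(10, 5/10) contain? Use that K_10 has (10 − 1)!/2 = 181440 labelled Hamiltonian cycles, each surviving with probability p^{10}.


K_10 has (10 − 1)!/2 = 181440 labelled Hamiltonian cycles.
For each such Hamiltonian cycle H, let X_H = 1 if all 10 edges of H are present in G. Then P[X_H = 1] = p^{10} = (1/2)^{10} = 1/1024.
By linearity of expectation: E[X] = Σ_H E[X_H] = 181440 · p^{10} = 181440 · 1/1024 = 2835/16.
Numerically: E[X] ≈ 177.

E[X] = 181440 · (1/2)^{10} = 2835/16 ≈ 177.


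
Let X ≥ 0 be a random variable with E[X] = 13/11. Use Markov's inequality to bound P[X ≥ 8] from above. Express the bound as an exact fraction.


μ = E[X] = 13/11, a = 8.
Markov: P[X ≥ 8] ≤ μ/a = (13/11)/8 = 13/88.
Numerically: ≈ 0.1477.
(Since a = 8 > μ = 1.1818, the bound 13/88 is < 1 and informative.)

P[X ≥ 8] ≤ 13/88 ≈ 0.1477.


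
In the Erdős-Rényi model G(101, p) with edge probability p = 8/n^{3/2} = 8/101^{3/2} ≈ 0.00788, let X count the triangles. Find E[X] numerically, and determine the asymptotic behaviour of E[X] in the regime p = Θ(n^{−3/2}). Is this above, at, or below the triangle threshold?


Number of potential triangles: C(101, 3) = 166650.
Each occurs with probability p³ ≈ (0.00788)³ ≈ 4.89580e-07.
By linearity: E[X] = C(101, 3)·p³ ≈ 166650 · 4.89580e-07 ≈ 0.082.
Since α = 3/2 > 1, p = c/n^{3/2} = o(1/n) is below the triangle threshold p ~ 1/n. Asymptotically E[X] ~ (c³/6)·n^{3(1−α)} = (8³/6)·n^{-1.5} → 0, so by Markov's inequality G has no triangles w.h.p.

E[X] ≈ 0.082; in regime p = Θ(1/n^{3/2}) E[X] tends to 0 (below the triangle threshold p ~ 1/n).


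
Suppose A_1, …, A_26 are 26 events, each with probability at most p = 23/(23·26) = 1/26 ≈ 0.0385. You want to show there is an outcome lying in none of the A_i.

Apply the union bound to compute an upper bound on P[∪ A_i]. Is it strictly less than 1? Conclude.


Union bound: P[∪_{i=1}^{26} A_i] ≤ Σ_i P[A_i] ≤ 26·p = 26·(1/26) = 1.
Numerically: 1 ≈ 1.0000.
Is 1 < 1? NO.
Since the bound 1 is ≥ 1, the union bound is uninformative here; it does NOT by itself certify existence.

26·p = 1 ≈ 1.0000; existence NOT certified by the union bound.


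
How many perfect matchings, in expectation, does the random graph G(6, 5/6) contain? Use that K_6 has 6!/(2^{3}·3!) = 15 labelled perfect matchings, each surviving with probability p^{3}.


K_6 has 6!/(2^{3}·3!) = 15 labelled perfect matchings.
For each such perfect matching H, let X_H = 1 if all 3 edges of H are present in G. Then P[X_H = 1] = p^{3} = (5/6)^{3} = 125/216.
By linearity: E[X] = Σ_H E[X_H] = 15 · p^{3} = 15 · 125/216 = 625/72.
Numerically: E[X] ≈ 8.68.

E[X] = 15 · (5/6)^{3} = 625/72 ≈ 8.68.


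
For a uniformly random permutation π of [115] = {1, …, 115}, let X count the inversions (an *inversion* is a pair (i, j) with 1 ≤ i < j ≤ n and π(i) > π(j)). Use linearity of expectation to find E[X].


Write X = Σ X_I over the C(115, 2) = 6555 pairs i < j, with X_I the indicator of one inversion.
There are 6555 indicators.
For each fixed pair i < j, the values π(i) and π(j) are two distinct elements of {1, …, 115} in uniformly random order; by symmetry P[π(i) > π(j)] = 1/2.
By linearity: E[X] = 6555 · (1/2) = C(115, 2) · (1/2) = 6555/2 = 6555/2 ≈ 3277.500000.

E[X] = 6555/2 = 3277.500000.


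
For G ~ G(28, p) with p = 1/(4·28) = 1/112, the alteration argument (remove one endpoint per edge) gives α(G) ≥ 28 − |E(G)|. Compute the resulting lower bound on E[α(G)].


E[|E(G)|] = C(28, 2)·p = 378 · (1/112) = 27/8.
E[α(G)] ≥ n − E[|E(G)|] = 28 − 27/8 = 197/8.
Numerically: ≈ 24.625000.
(This is only a lower bound; the true E[α(G)] may be larger.)

E[α(G)] ≥ 197/8 ≈ 24.625000.


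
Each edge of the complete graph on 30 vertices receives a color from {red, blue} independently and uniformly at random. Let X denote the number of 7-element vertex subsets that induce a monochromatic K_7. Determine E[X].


Let X = Σ_S X_S over the C(30, 7) = 2035800 subsets S of size 7, where X_S = 1 if the K_7 on S is monochromatic.
For a fixed S, the K_7 on S has C(7, 2) = 21 edges. P[all 21 edges red] = (1/2)^21, and likewise for blue, so P[monochromatic] = 2·(1/2)^21 = 2^{1 − 21} = 1/1048576.
By linearity of expectation: E[X] = C(30, 7) · 2^{1 − 21} = 2035800 · 1/1048576 = 254475/131072.
Numerically: E[X] ≈ 1.941.

E[X] = C(30,7)·2^(1−C(7,2)) = 254475/131072 ≈ 1.941.


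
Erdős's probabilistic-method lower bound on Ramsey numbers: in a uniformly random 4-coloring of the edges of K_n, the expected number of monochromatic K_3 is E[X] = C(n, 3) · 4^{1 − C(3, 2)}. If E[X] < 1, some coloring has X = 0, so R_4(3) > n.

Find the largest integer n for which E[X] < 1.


We need C(n, 3) · 4^{1 − 3} < 1, i.e. C(n, 3) < 4^{3 − 1} = 16.
Check values of n near the boundary:
  n = 3: C(3, 3) = 1; 1 < 16? YES
  n = 4: C(4, 3) = 4; 4 < 16? YES
  n = 5: C(5, 3) = 10; 10 < 16? YES
  n = 6: C(6, 3) = 20; 20 < 16? NO
The largest n with C(n, 3) < 16 is n = 5 (where E[X] = 5/8 ≈ 0.625000). Hence R_4(3) > 5, i.e. R_4(3) ≥ 6.

Largest n = 5; hence R_4(3) > 5.


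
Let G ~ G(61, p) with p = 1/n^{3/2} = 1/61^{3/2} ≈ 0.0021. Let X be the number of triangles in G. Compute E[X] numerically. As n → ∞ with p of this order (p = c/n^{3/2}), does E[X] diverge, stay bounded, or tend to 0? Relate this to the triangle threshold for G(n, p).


Number of potential triangles: C(61, 3) = 35990.
Each occurs with probability p³ ≈ (0.0021)³ ≈ 9.24732e-09.
By linearity: E[X] = C(61, 3)·p³ ≈ 35990 · 9.24732e-09 ≈ 0.000.
Since α = 3/2 > 1, p = c/n^{3/2} = o(1/n) is below the triangle threshold p ~ 1/n. Asymptotically E[X] ~ (c³/6)·n^{3(1−α)} = (1³/6)·n^{-1.5} → 0, so by Markov's inequality G has no triangles w.h.p.

E[X] ≈ 0.000; in regime p = Θ(1/n^{3/2}) E[X] tends to 0 (below the triangle threshold p ~ 1/n).


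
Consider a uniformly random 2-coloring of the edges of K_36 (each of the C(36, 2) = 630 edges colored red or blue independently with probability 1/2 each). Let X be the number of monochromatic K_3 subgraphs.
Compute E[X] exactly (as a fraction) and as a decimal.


Let X = Σ_S X_S over the C(36, 3) = 7140 subsets S of size 3, where X_S = 1 if the K_3 on S is monochromatic.
For a fixed S, the K_3 on S has C(3, 2) = 3 edges. P[all 3 edges red] = (1/2)^3, and likewise for blue, so P[monochromatic] = 2·(1/2)^3 = 2^{1 − 3} = 1/4.
By linearity: E[X] = C(36, 3) · 2^{1 − 3} = 7140 · 1/4 = 1785.
Numerically: E[X] ≈ 1785.000.

E[X] = C(36,3)·2^(1−C(3,2)) = 1785 ≈ 1785.000.


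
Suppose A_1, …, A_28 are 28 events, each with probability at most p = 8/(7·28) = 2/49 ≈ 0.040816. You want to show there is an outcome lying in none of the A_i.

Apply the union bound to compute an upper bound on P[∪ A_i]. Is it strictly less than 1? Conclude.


Union bound: P[∪_{i=1}^{28} A_i] ≤ Σ_i P[A_i] ≤ 28·p = 28·(2/49) = 8/7.
Numerically: 8/7 ≈ 1.142857.
Is 8/7 < 1? NO.
Since the bound 8/7 is ≥ 1, the union bound is uninformative here; it does NOT by itself certify existence.

28·p = 8/7 ≈ 1.142857; existence NOT certified by the union bound.


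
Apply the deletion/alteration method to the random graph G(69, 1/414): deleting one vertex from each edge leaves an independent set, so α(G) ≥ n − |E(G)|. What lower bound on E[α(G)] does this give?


E[|E(G)|] = C(69, 2)·p = 2346 · (1/414) = 17/3.
E[α(G)] ≥ n − E[|E(G)|] = 69 − 17/3 = 190/3.
Numerically: ≈ 63.33333.
(This is only a lower bound; the true E[α(G)] may be larger.)

E[α(G)] ≥ 190/3 ≈ 63.33333.


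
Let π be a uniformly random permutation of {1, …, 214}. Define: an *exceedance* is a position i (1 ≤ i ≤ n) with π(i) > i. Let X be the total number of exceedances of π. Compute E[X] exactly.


Write X = Σ_{i=1}^{214} X_i, where X_i = 1_{π(i) > i}.
For each fixed i, π(i) is uniform over {1, …, 214} (marginal of a uniform permutation), so P[π(i) > i] = (n − i)/n. Summing: Σ_{i=1}^{214} (n − i)/n = (0 + 1 + … + 213)/214 = 214(214 − 1)/(2·214) = (214 − 1)/2.
Hence E[X] = Σ_{i=1}^{214} (214 − i)/214 = 213/2 ≈ 106.50000.

E[X] = 213/2 = 106.50000.


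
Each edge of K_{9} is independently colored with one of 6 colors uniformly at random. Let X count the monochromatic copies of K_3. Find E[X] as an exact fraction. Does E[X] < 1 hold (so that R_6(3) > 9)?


E[X] = C(9, 3) · 6^{1 − 3} = 84 · 6^{−2} = 84/36.
As a reduced fraction: E[X] = 7/3 ≈ 2.3333.
Is E[X] < 1? NO.
Since E[X] ≥ 1, the first-moment bound is inconclusive at n = 9; it does NOT by itself certify R_6(3) > 9.

E[X] = 7/3 ≈ 2.3333; E[X] ≥ 1; first-moment method inconclusive here.


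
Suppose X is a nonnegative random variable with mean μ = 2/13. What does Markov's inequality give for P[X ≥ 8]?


μ = E[X] = 2/13, a = 8.
Markov: P[X ≥ 8] ≤ μ/a = (2/13)/8 = 1/52.
Numerically: ≈ 0.01923.
(Since a = 8 > μ = 0.15385, the bound 1/52 is < 1 and informative.)

P[X ≥ 8] ≤ 1/52 ≈ 0.01923.


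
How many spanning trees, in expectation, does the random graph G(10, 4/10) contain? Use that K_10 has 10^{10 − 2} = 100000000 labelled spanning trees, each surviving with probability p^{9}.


K_10 has 10^{10 − 2} = 100000000 labelled spanning trees.
For each such spanning tree H, let X_H = 1 if all 9 edges of H are present in G. Then P[X_H = 1] = p^{9} = (2/5)^{9} = 512/1953125.
Summing the indicators: E[X] = Σ_H E[X_H] = 100000000 · p^{9} = 100000000 · 512/1953125 = 131072/5.
Numerically: E[X] ≈ 2.621e+04.

E[X] = 100000000 · (2/5)^{9} = 131072/5 ≈ 2.621e+04.


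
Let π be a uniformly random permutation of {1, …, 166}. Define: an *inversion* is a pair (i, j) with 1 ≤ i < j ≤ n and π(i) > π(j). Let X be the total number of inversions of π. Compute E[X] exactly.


Write X = Σ X_I over the C(166, 2) = 13695 pairs i < j, with X_I the indicator of one inversion.
There are 13695 indicators.
For each fixed pair i < j, the values π(i) and π(j) are two distinct elements of {1, …, 166} in uniformly random order; by symmetry P[π(i) > π(j)] = 1/2.
By linearity: E[X] = 13695 · (1/2) = C(166, 2) · (1/2) = 13695/2 = 13695/2 ≈ 6847.500.

E[X] = 13695/2 = 6847.500.


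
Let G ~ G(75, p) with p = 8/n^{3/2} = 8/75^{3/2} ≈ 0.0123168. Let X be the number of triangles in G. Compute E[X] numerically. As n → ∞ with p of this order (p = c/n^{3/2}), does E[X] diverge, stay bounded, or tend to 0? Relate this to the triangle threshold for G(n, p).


Number of potential triangles: C(75, 3) = 67525.
Each occurs with probability p³ ≈ (0.0123168)³ ≈ 1.86850505e-06.
By linearity: E[X] = C(75, 3)·p³ ≈ 67525 · 1.86850505e-06 ≈ 0.126171.
Since α = 3/2 > 1, p = c/n^{3/2} = o(1/n) is below the triangle threshold p ~ 1/n. Asymptotically E[X] ~ (c³/6)·n^{3(1−α)} = (8³/6)·n^{-1.5} → 0, so by Markov's inequality G has no triangles w.h.p.

E[X] ≈ 0.126171; in regime p = Θ(1/n^{3/2}) E[X] tends to 0 (below the triangle threshold p ~ 1/n).


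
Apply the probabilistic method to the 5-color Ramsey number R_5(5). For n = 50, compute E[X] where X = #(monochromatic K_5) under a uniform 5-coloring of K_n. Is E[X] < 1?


E[X] = C(50, 5) · 5^{1 − 10} = 2118760 · 5^{−9} = 2118760/1953125.
As a reduced fraction: E[X] = 423752/390625 ≈ 1.08481.
Is E[X] < 1? NO.
Since E[X] ≥ 1, the first-moment bound is inconclusive at n = 50; it does NOT by itself certify R_5(5) > 50.

E[X] = 423752/390625 ≈ 1.08481; E[X] ≥ 1; first-moment method inconclusive here.


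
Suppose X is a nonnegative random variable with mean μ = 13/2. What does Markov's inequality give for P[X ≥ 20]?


μ = E[X] = 13/2, a = 20.
Markov: P[X ≥ 20] ≤ μ/a = (13/2)/20 = 13/40.
Numerically: ≈ 0.32500.
(Since a = 20 > μ = 6.50000, the bound 13/40 is < 1 and informative.)

P[X ≥ 20] ≤ 13/40 ≈ 0.32500.
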